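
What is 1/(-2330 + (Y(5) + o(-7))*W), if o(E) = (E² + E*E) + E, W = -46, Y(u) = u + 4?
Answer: -1/6930 ≈ -0.00014430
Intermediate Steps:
Y(u) = 4 + u
o(E) = E + 2*E² (o(E) = (E² + E²) + E = 2*E² + E = E + 2*E²)
1/(-2330 + (Y(5) + o(-7))*W) = 1/(-2330 + ((4 + 5) - 7*(1 + 2*(-7)))*(-46)) = 1/(-2330 + (9 - 7*(1 - 14))*(-46)) = 1/(-2330 + (9 - 7*(-13))*(-46)) = 1/(-2330 + (9 + 91)*(-46)) = 1/(-2330 + 100*(-46)) = 1/(-2330 - 4600) = 1/(-6930) = -1/6930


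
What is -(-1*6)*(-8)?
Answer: -48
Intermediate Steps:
-(-1*6)*(-8) = -(-6)*(-8) = -1*48 = -48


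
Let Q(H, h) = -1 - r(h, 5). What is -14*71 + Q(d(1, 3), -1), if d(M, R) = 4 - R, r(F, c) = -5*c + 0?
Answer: -970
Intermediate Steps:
r(F, c) = -5*c
Q(H, h) = 24 (Q(H, h) = -1 - (-5)*5 = -1 - 1*(-25) = -1 + 25 = 24)
-14*71 + Q(d(1, 3), -1) = -14*71 + 24 = -994 + 24 = -970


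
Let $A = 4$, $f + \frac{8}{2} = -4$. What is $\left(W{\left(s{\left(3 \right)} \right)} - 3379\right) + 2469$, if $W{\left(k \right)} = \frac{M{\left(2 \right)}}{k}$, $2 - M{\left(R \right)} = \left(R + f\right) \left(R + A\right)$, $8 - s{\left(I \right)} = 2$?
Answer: $- \frac{2711}{3} \approx -903.67$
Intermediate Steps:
$f = -8$ ($f = -4 - 4 = -8$)
$s{\left(I \right)} = 6$ ($s{\left(I \right)} = 8 - 2 = 6$)
$M{\left(R \right)} = 2 - \left(-8 + R\right) \left(4 + R\right)$ ($M{\left(R \right)} = 2 - \left(R - 8\right) \left(R + 4\right) = 2 - \left(-8 + R\right) \left(4 + R\right)$)
$W{\left(k \right)} = \frac{38}{k}$ ($W{\left(k \right)} = \frac{34 - 2^{2} + 4 \cdot 2}{k} = \frac{34 - 4 + 8}{k} = \frac{38}{k}$)
$\left(W{\left(s{\left(3 \right)} \right)} - 3379\right) + 2469 = \left(\frac{38}{6} - 3379\right) + 2469 = \left(38 \cdot \frac{1}{6} - 3379\right) + 2469 = \left(\frac{19}{3} - 3379\right) + 2469 = - \frac{10118}{3} + 2469 = - \frac{2711}{3}$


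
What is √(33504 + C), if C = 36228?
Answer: 6*√1937 ≈ 264.07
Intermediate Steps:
√(33504 + C) = √(33504 + 36228) = √69732 = 6*√1937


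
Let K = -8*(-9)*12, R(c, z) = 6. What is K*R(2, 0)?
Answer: 5184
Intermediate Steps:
K = 864 (K = 72*12 = 864)
K*R(2, 0) = 864*6 = 5184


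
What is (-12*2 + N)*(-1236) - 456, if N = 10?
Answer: 16848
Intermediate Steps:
(-12*2 + N)*(-1236) - 456 = (-12*2 + 10)*(-1236) - 456 = (-24 + 10)*(-1236) - 456 = -14*(-1236) - 456 = 17304 - 456 = 16848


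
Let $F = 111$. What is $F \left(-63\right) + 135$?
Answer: $-6858$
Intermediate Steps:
$F \left(-63\right) + 135 = 111 \left(-63\right) + 135 = -6993 + 135 = -6858$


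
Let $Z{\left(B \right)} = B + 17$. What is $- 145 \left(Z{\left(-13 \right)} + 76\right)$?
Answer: $-11600$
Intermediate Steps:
$Z{\left(B \right)} = 17 + B$
$- 145 \left(Z{\left(-13 \right)} + 76\right) = - 145 \left(\left(17 - 13\right) + 76\right) = - 145 \left(4 + 76\right) = \left(-145\right) 80 = -11600$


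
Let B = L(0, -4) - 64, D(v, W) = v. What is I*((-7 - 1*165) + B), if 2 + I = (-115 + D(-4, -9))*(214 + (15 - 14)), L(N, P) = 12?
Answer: 5731488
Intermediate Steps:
B = -52 (B = 12 - 64 = -52)
I = -25587 (I = -2 + (-115 - 4)*(214 + (15 - 14)) = -2 - 119*(214 + 1) = -2 - 119*215 = -2 - 25585 = -25587)
I*((-7 - 1*165) + B) = -25587*((-7 - 1*165) - 52) = -25587*((-7 - 165) - 52) = -25587*(-172 - 52) = -25587*(-224) = 5731488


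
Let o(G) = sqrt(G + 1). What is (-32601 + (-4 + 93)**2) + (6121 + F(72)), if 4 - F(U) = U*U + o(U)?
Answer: -23739 - sqrt(73) ≈ -23748.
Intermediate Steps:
o(G) = sqrt(1 + G)
F(U) = 4 - U**2 - sqrt(1 + U) (F(U) = 4 - (U*U + sqrt(1 + U)) = 4 - (U**2 + sqrt(1 + U)) = 4 + (-U**2 - sqrt(1 + U)) = 4 - U**2 - sqrt(1 + U))
(-32601 + (-4 + 93)**2) + (6121 + F(72)) = (-32601 + (-4 + 93)**2) + (6121 + (4 - 1*72**2 - sqrt(1 + 72))) = (-32601 + 89**2) + (6121 + (4 - 1*5184 - sqrt(73))) = (-32601 + 7921) + (6121 + (4 - 5184 - sqrt(73))) = -24680 + (6121 + (-5180 - sqrt(73))) = -24680 + (941 - sqrt(73)) = -23739 - sqrt(73)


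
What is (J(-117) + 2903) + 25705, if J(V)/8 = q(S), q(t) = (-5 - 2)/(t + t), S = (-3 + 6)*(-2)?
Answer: 85838/3 ≈ 28613.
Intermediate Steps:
S = -6 (S = 3*(-2) = -6)
q(t) = -7/(2*t) (q(t) = -7*1/(2*t) = -7/(2*t))
J(V) = 14/3 (J(V) = 8*(-7/2/(-6)) = 8*(-7/2*(-⅙)) = 8*(7/12) = 14/3)
(J(-117) + 2903) + 25705 = (14/3 + 2903) + 25705 = 8723/3 + 25705 = 85838/3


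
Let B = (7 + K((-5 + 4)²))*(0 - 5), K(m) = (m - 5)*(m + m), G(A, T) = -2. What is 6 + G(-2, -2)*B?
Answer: -4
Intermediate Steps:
K(m) = 2*m*(-5 + m) (K(m) = (-5 + m)*(2*m) = 2*m*(-5 + m))
B = 5 (B = (7 + 2*(-5 + 4)²*(-5 + (-5 + 4)²))*(0 - 5) = (7 + 2*(-1)²*(-5 + (-1)²))*(-5) = (7 + 2*1*(-5 + 1))*(-5) = (7 + 2*1*(-4))*(-5) = (7 - 8)*(-5) = -1*(-5) = 5)
6 + G(-2, -2)*B = 6 - 2*5 = 6 - 10 = -4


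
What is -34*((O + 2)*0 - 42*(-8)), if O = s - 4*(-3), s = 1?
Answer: -11424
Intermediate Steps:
O = 13 (O = 1 - 4*(-3) = 1 + 12 = 13)
-34*((O + 2)*0 - 42*(-8)) = -34*((13 + 2)*0 - 42*(-8)) = -34*(15*0 + 336) = -34*(0 + 336) = -34*336 = -11424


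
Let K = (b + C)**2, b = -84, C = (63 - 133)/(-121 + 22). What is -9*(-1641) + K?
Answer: 212747485/9801 ≈ 21707.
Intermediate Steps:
C = 70/99 (C = -70/(-99) = -70*(-1/99) = 70/99 ≈ 0.70707)
K = 67996516/9801 (K = (-84 + 70/99)**2 = (-8246/99)**2 = 67996516/9801 ≈ 6937.7)
-9*(-1641) + K = -9*(-1641) + 67996516/9801 = 14769 + 67996516/9801 = 212747485/9801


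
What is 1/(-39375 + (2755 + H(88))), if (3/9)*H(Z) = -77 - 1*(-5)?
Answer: -1/36836 ≈ -2.7147e-5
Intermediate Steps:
H(Z) = -216 (H(Z) = 3*(-77 - 1*(-5)) = 3*(-77 + 5) = 3*(-72) = -216)
1/(-39375 + (2755 + H(88))) = 1/(-39375 + (2755 - 216)) = 1/(-39375 + 2539) = 1/(-36836) = -1/36836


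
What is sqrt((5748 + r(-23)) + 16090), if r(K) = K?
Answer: sqrt(21815) ≈ 147.70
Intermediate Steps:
sqrt((5748 + r(-23)) + 16090) = sqrt((5748 - 23) + 16090) = sqrt(5725 + 16090) = sqrt(21815)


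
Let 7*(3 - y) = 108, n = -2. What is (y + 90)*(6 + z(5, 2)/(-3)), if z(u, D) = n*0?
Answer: 3258/7 ≈ 465.43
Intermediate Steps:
y = -87/7 (y = 3 - ⅐*108 = 3 - 108/7 = -87/7 ≈ -12.429)
z(u, D) = 0 (z(u, D) = -2*0 = 0)
(y + 90)*(6 + z(5, 2)/(-3)) = (-87/7 + 90)*(6 + 0/(-3)) = 543*(6 - ⅓*0)/7 = 543*(6 + 0)/7 = (543/7)*6 = 3258/7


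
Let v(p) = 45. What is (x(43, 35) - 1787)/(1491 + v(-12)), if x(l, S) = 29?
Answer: -293/256 ≈ -1.1445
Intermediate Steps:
(x(43, 35) - 1787)/(1491 + v(-12)) = (29 - 1787)/(1491 + 45) = -1758/1536 = -1758*1/1536 = -293/256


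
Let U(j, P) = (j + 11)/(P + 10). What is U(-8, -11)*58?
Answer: -174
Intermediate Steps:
U(j, P) = (11 + j)/(10 + P)
U(-8, -11)*58 = ((11 - 8)/(10 - 11))*58 = (3/(-1))*58 = -1*3*58 = -3*58 = -174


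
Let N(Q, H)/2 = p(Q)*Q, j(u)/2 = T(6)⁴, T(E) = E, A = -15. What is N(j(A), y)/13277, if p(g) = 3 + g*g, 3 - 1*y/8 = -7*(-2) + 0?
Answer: 34828532928/13277 ≈ 2.6232e+6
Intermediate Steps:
y = -88 (y = 24 - 8*(-7*(-2) + 0) = 24 - 8*(14 + 0) = 24 - 8*14 = 24 - 112 = -88)
j(u) = 2592 (j(u) = 2*6⁴ = 2*1296 = 2592)
p(g) = 3 + g²
N(Q, H) = 2*Q*(3 + Q²) (N(Q, H) = 2*((3 + Q²)*Q) = 2*(Q*(3 + Q²)) = 2*Q*(3 + Q²))
N(j(A), y)/13277 = (2*2592*(3 + 2592²))/13277 = (2*2592*(3 + 6718464))*(1/13277) = (2*2592*6718467)*(1/13277) = 34828532928*(1/13277) = 34828532928/13277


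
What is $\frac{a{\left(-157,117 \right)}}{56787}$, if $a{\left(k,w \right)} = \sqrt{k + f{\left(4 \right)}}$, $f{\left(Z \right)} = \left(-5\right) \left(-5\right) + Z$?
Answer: $\frac{8 i \sqrt{2}}{56787} \approx 0.00019923 i$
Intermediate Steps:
$f{\left(Z \right)} = 25 + Z$
$a{\left(k,w \right)} = \sqrt{29 + k}$ ($a{\left(k,w \right)} = \sqrt{k + \left(25 + 4\right)} = \sqrt{k + 29} = \sqrt{29 + k}$)
$\frac{a{\left(-157,117 \right)}}{56787} = \frac{\sqrt{29 - 157}}{56787} = \sqrt{-128} \cdot \frac{1}{56787} = 8 i \sqrt{2} \cdot \frac{1}{56787} = \frac{8 i \sqrt{2}}{56787}$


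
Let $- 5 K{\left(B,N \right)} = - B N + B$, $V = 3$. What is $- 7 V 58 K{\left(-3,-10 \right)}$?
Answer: $- \frac{40194}{5} \approx -8038.8$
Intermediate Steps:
$K{\left(B,N \right)} = - \frac{B}{5} + \frac{B N}{5}$ ($K{\left(B,N \right)} = - \frac{- B N + B}{5} = - \frac{B - B N}{5} = - \frac{B}{5} + \frac{B N}{5}$)
$- 7 V 58 K{\left(-3,-10 \right)} = \left(-7\right) 3 \cdot 58 \cdot \frac{1}{5} \left(-3\right) \left(-1 - 10\right) = \left(-21\right) 58 \cdot \frac{1}{5} \left(-3\right) \left(-11\right) = \left(-1218\right) \frac{33}{5} = - \frac{40194}{5}$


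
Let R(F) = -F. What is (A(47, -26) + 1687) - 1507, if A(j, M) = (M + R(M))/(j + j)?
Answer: 180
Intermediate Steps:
A(j, M) = 0 (A(j, M) = (M - M)/(j + j) = 0/((2*j)) = 0*(1/(2*j)) = 0)
(A(47, -26) + 1687) - 1507 = (0 + 1687) - 1507 = 1687 - 1507 = 180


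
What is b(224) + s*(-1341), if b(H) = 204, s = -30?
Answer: 40434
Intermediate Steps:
b(224) + s*(-1341) = 204 - 30*(-1341) = 204 + 40230 = 40434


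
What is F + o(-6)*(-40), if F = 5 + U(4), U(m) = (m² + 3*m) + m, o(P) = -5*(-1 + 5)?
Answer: 837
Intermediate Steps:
o(P) = -20 (o(P) = -5*4 = -20)
U(m) = m² + 4*m
F = 37 (F = 5 + 4*(4 + 4) = 5 + 4*8 = 5 + 32 = 37)
F + o(-6)*(-40) = 37 - 20*(-40) = 37 + 800 = 837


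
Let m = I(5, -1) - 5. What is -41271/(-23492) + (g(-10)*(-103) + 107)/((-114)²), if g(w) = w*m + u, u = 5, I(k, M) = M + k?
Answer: 125644105/76325508 ≈ 1.6462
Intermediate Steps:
m = -1 (m = (-1 + 5) - 5 = 4 - 5 = -1)
g(w) = 5 - w (g(w) = w*(-1) + 5 = -w + 5 = 5 - w)
-41271/(-23492) + (g(-10)*(-103) + 107)/((-114)²) = -41271/(-23492) + ((5 - 1*(-10))*(-103) + 107)/((-114)²) = -41271*(-1/23492) + ((5 + 10)*(-103) + 107)/12996 = 41271/23492 + (15*(-103) + 107)*(1/12996) = 41271/23492 + (-1545 + 107)*(1/12996) = 41271/23492 - 1438*1/12996 = 41271/23492 - 719/6498 = 125644105/76325508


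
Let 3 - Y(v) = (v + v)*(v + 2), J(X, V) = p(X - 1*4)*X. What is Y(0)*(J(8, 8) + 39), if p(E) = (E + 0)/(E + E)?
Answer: 129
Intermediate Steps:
p(E) = 1/2 (p(E) = E/((2*E)) = E*(1/(2*E)) = 1/2)
J(X, V) = X/2
Y(v) = 3 - 2*v*(2 + v) (Y(v) = 3 - (v + v)*(v + 2) = 3 - 2*v*(2 + v))
Y(0)*(J(8, 8) + 39) = (3 - 4*0 - 2*0**2)*((1/2)*8 + 39) = (3 + 0 - 2*0)*(4 + 39) = (3 + 0 + 0)*43 = 3*43 = 129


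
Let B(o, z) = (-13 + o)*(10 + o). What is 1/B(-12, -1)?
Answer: 1/50 ≈ 0.020000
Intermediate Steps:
1/B(-12, -1) = 1/(-130 + (-12)² - 3*(-12)) = 1/(-130 + 144 + 36) = 1/50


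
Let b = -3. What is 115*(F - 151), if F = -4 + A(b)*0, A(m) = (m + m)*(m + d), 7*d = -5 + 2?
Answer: -17825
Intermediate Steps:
d = -3/7 (d = (-5 + 2)/7 = (⅐)*(-3) = -3/7 ≈ -0.42857)
A(m) = 2*m*(-3/7 + m) (A(m) = (m + m)*(m - 3/7) = (2*m)*(-3/7 + m) = 2*m*(-3/7 + m))
F = -4 (F = -4 + ((2/7)*(-3)*(-3 + 7*(-3)))*0 = -4 + ((2/7)*(-3)*(-3 - 21))*0 = -4 + ((2/7)*(-3)*(-24))*0 = -4 + (144/7)*0 = -4 + 0 = -4)
115*(F - 151) = 115*(-4 - 151) = 115*(-155) = -17825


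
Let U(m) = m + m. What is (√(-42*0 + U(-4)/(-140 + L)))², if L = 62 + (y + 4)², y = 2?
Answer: 4/21 ≈ 0.19048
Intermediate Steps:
U(m) = 2*m
L = 98 (L = 62 + (2 + 4)² = 62 + 6² = 62 + 36 = 98)
(√(-42*0 + U(-4)/(-140 + L)))² = (√(-42*0 + (2*(-4))/(-140 + 98)))² = (√(0 - 8/(-42)))² = (√(0 - 8*(-1/42)))² = (√(0 + 4/21))² = (√(4/21))² = (2*√21/21)² = 4/21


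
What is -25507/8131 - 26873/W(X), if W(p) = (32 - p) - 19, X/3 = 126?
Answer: 209194308/2967815 ≈ 70.488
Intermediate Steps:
X = 378 (X = 3*126 = 378)
W(p) = 13 - p
-25507/8131 - 26873/W(X) = -25507/8131 - 26873/(13 - 1*378) = -25507*1/8131 - 26873/(13 - 378) = -25507/8131 - 26873/(-365) = -25507/8131 - 26873*(-1/365) = -25507/8131 + 26873/365 = 209194308/2967815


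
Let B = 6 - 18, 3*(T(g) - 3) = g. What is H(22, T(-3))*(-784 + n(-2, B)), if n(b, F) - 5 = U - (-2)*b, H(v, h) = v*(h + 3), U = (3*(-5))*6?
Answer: -96030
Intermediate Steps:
T(g) = 3 + g/3
B = -12
U = -90 (U = -15*6 = -90)
H(v, h) = v*(3 + h)
n(b, F) = -85 + 2*b (n(b, F) = 5 + (-90 - (-2)*b) = 5 + (-90 + 2*b) = -85 + 2*b)
H(22, T(-3))*(-784 + n(-2, B)) = (22*(3 + (3 + (⅓)*(-3))))*(-784 + (-85 + 2*(-2))) = (22*(3 + (3 - 1)))*(-784 + (-85 - 4)) = (22*(3 + 2))*(-784 - 89) = (22*5)*(-873) = 110*(-873) = -96030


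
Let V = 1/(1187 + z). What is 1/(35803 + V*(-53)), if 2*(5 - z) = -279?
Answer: 2663/95343283 ≈ 2.7931e-5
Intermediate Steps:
z = 289/2 (z = 5 - ½*(-279) = 5 + 279/2 = 289/2 ≈ 144.50)
V = 2/2663 (V = 1/(1187 + 289/2) = 1/(2663/2) = 2/2663 ≈ 0.00075103)
1/(35803 + V*(-53)) = 1/(35803 + (2/2663)*(-53)) = 1/(35803 - 106/2663) = 1/(95343283/2663) = 2663/95343283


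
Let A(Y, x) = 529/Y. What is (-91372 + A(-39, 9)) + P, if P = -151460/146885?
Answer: -104701896337/1145703 ≈ -91387.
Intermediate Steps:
P = -30292/29377 (P = -151460*1/146885 = -30292/29377 ≈ -1.0311)
(-91372 + A(-39, 9)) + P = (-91372 + 529/(-39)) - 30292/29377 = (-91372 + 529*(-1/39)) - 30292/29377 = (-91372 - 529/39) - 30292/29377 = -3564037/39 - 30292/29377 = -104701896337/1145703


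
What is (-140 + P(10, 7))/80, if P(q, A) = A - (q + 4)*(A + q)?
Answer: -371/80 ≈ -4.6375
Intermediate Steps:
P(q, A) = A - (4 + q)*(A + q)
(-140 + P(10, 7))/80 = (-140 + (-1*10² - 4*10 - 3*7 - 1*7*10))/80 = (-140 + (-1*100 - 40 - 21 - 70))*(1/80) = (-140 + (-100 - 40 - 21 - 70))*(1/80) = (-140 - 231)*(1/80) = -371*1/80 = -371/80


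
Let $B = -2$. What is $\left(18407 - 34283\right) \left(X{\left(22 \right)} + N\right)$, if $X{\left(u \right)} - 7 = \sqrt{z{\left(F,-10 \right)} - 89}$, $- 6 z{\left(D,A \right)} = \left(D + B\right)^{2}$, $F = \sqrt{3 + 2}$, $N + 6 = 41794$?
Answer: $-663537420 - 2646 i \sqrt{3258 - 24 \sqrt{5}} \approx -6.6354 \cdot 10^{8} - 1.4978 \cdot 10^{5} i$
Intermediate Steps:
$N = 41788$ ($N = -6 + 41794 = 41788$)
$F = \sqrt{5} \approx 2.2361$
$z{\left(D,A \right)} = - \frac{\left(-2 + D\right)^{2}}{6}$ ($z{\left(D,A \right)} = - \frac{\left(D - 2\right)^{2}}{6} = - \frac{\left(-2 + D\right)^{2}}{6}$)
$X{\left(u \right)} = 7 + \sqrt{-89 - \frac{\left(-2 + \sqrt{5}\right)^{2}}{6}}$ ($X{\left(u \right)} = 7 + \sqrt{- \frac{\left(-2 + \sqrt{5}\right)^{2}}{6} - 89} = 7 + \sqrt{-89 - \frac{\left(-2 + \sqrt{5}\right)^{2}}{6}}$)
$\left(18407 - 34283\right) \left(X{\left(22 \right)} + N\right) = \left(18407 - 34283\right) \left(\left(7 + \frac{\sqrt{-3258 + 24 \sqrt{5}}}{6}\right) + 41788\right) = - 15876 \left(41795 + \frac{\sqrt{-3258 + 24 \sqrt{5}}}{6}\right) = -663537420 - 2646 \sqrt{-3258 + 24 \sqrt{5}}$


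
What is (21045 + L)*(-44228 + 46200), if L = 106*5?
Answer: 42545900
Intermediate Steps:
L = 530
(21045 + L)*(-44228 + 46200) = (21045 + 530)*(-44228 + 46200) = 21575*1972 = 42545900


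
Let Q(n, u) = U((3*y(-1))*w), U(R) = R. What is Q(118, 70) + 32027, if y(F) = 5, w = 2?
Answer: 32057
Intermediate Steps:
Q(n, u) = 30 (Q(n, u) = (3*5)*2 = 15*2 = 30)
Q(118, 70) + 32027 = 30 + 32027 = 32057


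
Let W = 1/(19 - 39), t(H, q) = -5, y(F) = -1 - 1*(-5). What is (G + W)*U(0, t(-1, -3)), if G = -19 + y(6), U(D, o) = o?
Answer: 301/4 ≈ 75.250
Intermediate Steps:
y(F) = 4 (y(F) = -1 + 5 = 4)
G = -15 (G = -19 + 4 = -15)
W = -1/20 (W = 1/(-20) = -1/20 ≈ -0.050000)
(G + W)*U(0, t(-1, -3)) = (-15 - 1/20)*(-5) = -301/20*(-5) = 301/4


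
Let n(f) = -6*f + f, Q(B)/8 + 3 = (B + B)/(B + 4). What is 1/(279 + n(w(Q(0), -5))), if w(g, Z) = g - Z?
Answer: 1/374 ≈ 0.0026738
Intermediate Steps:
Q(B) = -24 + 16*B/(4 + B) (Q(B) = -24 + 8*((B + B)/(B + 4)) = -24 + 8*((2*B)/(4 + B)) = -24 + 8*(2*B/(4 + B)) = -24 + 16*B/(4 + B))
n(f) = -5*f (n(f) = -6*f + f = -5*f)
1/(279 + n(w(Q(0), -5))) = 1/(279 - 5*(8*(-12 - 1*0)/(4 + 0) - 1*(-5))) = 1/(279 - 5*(8*(-12 + 0)/4 + 5)) = 1/(279 - 5*(8*(¼)*(-12) + 5)) = 1/(279 - 5*(-24 + 5)) = 1/(279 - 5*(-19)) = 1/(279 + 95) = 1/374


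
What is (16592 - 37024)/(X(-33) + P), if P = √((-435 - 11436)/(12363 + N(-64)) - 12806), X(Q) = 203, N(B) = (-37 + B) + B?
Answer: -16864531936/219628947 + 20432*I*√211729440098/219628947 ≈ -76.786 + 42.807*I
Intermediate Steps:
N(B) = -37 + 2*B
P = I*√211729440098/4066 (P = √((-435 - 11436)/(12363 + (-37 + 2*(-64))) - 12806) = √(-11871/(12363 + (-37 - 128)) - 12806) = √(-11871/(12363 - 165) - 12806) = √(-11871/12198 - 12806) = √(-11871*1/12198 - 12806) = √(-3957/4066 - 12806) = √(-52073153/4066) = I*√211729440098/4066 ≈ 113.17*I)
(16592 - 37024)/(X(-33) + P) = (16592 - 37024)/(203 + I*√211729440098/4066) = -20432/(203 + I*√211729440098/4066)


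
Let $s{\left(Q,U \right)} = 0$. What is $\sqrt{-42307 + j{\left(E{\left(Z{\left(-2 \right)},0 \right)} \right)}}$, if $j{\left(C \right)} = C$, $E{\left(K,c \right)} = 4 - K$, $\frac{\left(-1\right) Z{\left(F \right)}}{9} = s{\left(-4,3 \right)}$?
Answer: $i \sqrt{42303} \approx 205.68 i$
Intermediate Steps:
$Z{\left(F \right)} = 0$ ($Z{\left(F \right)} = \left(-9\right) 0 = 0$)
$\sqrt{-42307 + j{\left(E{\left(Z{\left(-2 \right)},0 \right)} \right)}} = \sqrt{-42307 + \left(4 - 0\right)} = \sqrt{-42307 + \left(4 + 0\right)} = \sqrt{-42307 + 4} = \sqrt{-42303} = i \sqrt{42303}$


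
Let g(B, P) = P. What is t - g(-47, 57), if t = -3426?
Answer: -3483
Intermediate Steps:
t - g(-47, 57) = -3426 - 1*57 = -3426 - 57 = -3483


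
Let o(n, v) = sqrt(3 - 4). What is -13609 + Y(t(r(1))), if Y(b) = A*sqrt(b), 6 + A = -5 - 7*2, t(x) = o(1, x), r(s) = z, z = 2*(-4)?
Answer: -13609 - 25*sqrt(I) ≈ -13627.0 - 17.678*I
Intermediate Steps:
o(n, v) = I (o(n, v) = sqrt(-1) = I)
z = -8
r(s) = -8
t(x) = I
A = -25 (A = -6 + (-5 - 7*2) = -6 + (-5 - 14) = -6 - 19 = -25)
Y(b) = -25*sqrt(b)
-13609 + Y(t(r(1))) = -13609 - 25*sqrt(I)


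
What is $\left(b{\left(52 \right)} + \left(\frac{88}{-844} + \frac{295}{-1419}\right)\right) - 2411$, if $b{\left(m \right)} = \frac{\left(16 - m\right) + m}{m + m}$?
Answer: $- \frac{9384992488}{3892317} \approx -2411.2$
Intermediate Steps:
$b{\left(m \right)} = \frac{8}{m}$ ($b{\left(m \right)} = \frac{16}{2 m} = 16 \frac{1}{2 m} = \frac{8}{m}$)
$\left(b{\left(52 \right)} + \left(\frac{88}{-844} + \frac{295}{-1419}\right)\right) - 2411 = \left(\frac{8}{52} + \left(\frac{88}{-844} + \frac{295}{-1419}\right)\right) - 2411 = \left(8 \cdot \frac{1}{52} + \left(88 \left(- \frac{1}{844}\right) + 295 \left(- \frac{1}{1419}\right)\right)\right) - 2411 = \left(\frac{2}{13} - \frac{93463}{299409}\right) - 2411 = - \frac{616201}{3892317} - 2411 = - \frac{9384992488}{3892317}$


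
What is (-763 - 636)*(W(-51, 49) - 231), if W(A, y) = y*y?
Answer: -3035830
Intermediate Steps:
W(A, y) = y²
(-763 - 636)*(W(-51, 49) - 231) = (-763 - 636)*(49² - 231) = -1399*(2401 - 231) = -1399*2170 = -3035830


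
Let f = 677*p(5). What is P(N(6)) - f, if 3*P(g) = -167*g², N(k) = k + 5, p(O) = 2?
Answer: -24269/3 ≈ -8089.7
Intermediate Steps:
N(k) = 5 + k
f = 1354 (f = 677*2 = 1354)
P(g) = -167*g²/3 (P(g) = (-167*g²)/3 = -167*g²/3)
P(N(6)) - f = -167*(5 + 6)²/3 - 1*1354 = -167/3*11² - 1354 = -167/3*121 - 1354 = -20207/3 - 1354 = -24269/3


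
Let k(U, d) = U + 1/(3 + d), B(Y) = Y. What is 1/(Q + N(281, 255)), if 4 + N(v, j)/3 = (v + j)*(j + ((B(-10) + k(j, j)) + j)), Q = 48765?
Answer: 43/54300367 ≈ 7.9189e-7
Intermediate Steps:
N(v, j) = -12 + 3*(j + v)*(-10 + 2*j + (1 + j**2 + 3*j)/(3 + j)) (N(v, j) = -12 + 3*((v + j)*(j + ((-10 + (1 + 3*j + j*j)/(3 + j)) + j))) = -12 + 3*((j + v)*(j + ((-10 + (1 + 3*j + j**2)/(3 + j)) + j))) = -12 + 3*((j + v)*(j + ((-10 + (1 + j**2 + 3*j)/(3 + j)) + j))) = -12 + 3*((j + v)*(j + (-10 + j + (1 + j**2 + 3*j)/(3 + j)))) = -12 + 3*((j + v)*(-10 + 2*j + (1 + j**2 + 3*j)/(3 + j))) = -12 + 3*(j + v)*(-10 + 2*j + (1 + j**2 + 3*j)/(3 + j)))
1/(Q + N(281, 255)) = 1/(48765 + 3*(-12 - 1*255**2 - 33*255 - 29*281 + 3*255**3 - 1*255*281 + 3*281*255**2)/(3 + 255)) = 1/(48765 + 3*(-12 - 1*65025 - 8415 - 8149 + 3*16581375 - 71655 + 3*281*65025)/258) = 1/(48765 + 3*(1/258)*(-12 - 65025 - 8415 - 8149 + 49744125 - 71655 + 54816075)) = 1/(48765 + 3*(1/258)*104406944) = 1/(48765 + 52203472/43) = 1/(54300367/43) = 43/54300367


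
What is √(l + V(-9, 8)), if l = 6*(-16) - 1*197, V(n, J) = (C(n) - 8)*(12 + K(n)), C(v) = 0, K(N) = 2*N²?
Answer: I*√1685 ≈ 41.049*I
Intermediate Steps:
V(n, J) = -96 - 16*n² (V(n, J) = (0 - 8)*(12 + 2*n²) = -8*(12 + 2*n²) = -96 - 16*n²)
l = -293 (l = -96 - 197 = -293)
√(l + V(-9, 8)) = √(-293 + (-96 - 16*(-9)²)) = √(-293 + (-96 - 16*81)) = √(-293 + (-96 - 1296)) = √(-293 - 1392) = √(-1685) = I*√1685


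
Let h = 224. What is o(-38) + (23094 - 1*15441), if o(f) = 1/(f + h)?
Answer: 1423459/186 ≈ 7653.0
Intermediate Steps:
o(f) = 1/(224 + f) (o(f) = 1/(f + 224) = 1/(224 + f))
o(-38) + (23094 - 1*15441) = 1/(224 - 38) + (23094 - 1*15441) = 1/186 + (23094 - 15441) = 1/186 + 7653 = 1423459/186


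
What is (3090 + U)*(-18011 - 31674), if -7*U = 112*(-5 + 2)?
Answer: -155911530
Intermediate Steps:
U = 48 (U = -16*(-5 + 2) = -16*(-3) = -1/7*(-336) = 48)
(3090 + U)*(-18011 - 31674) = (3090 + 48)*(-18011 - 31674) = 3138*(-49685) = -155911530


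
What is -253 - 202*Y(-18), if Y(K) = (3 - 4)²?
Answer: -455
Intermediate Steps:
Y(K) = 1 (Y(K) = (-1)² = 1)
-253 - 202*Y(-18) = -253 - 202*1 = -253 - 202 = -455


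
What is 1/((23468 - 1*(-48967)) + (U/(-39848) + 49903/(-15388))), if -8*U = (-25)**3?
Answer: 1226362048/88827497768017 ≈ 1.3806e-5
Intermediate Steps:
U = 15625/8 (U = -1/8*(-25)**3 = -1/8*(-15625) = 15625/8 ≈ 1953.1)
1/((23468 - 1*(-48967)) + (U/(-39848) + 49903/(-15388))) = 1/((23468 - 1*(-48967)) + ((15625/8)/(-39848) + 49903/(-15388))) = 1/((23468 + 48967) + ((15625/8)*(-1/39848) + 49903*(-1/15388))) = 1/(72435 + (-15625/318784 - 49903/15388)) = 1/(72435 - 4037178863/1226362048) = 1/(88827497768017/1226362048) = 1226362048/88827497768017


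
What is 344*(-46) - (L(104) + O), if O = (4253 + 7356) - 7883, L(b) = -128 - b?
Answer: -19318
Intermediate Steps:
O = 3726 (O = 11609 - 7883 = 3726)
344*(-46) - (L(104) + O) = 344*(-46) - ((-128 - 1*104) + 3726) = -15824 - ((-128 - 104) + 3726) = -15824 - (-232 + 3726) = -15824 - 1*3494 = -15824 - 3494 = -19318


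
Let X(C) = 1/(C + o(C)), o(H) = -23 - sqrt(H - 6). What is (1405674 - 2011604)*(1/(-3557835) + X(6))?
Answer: 431161852472/12096639 ≈ 35643.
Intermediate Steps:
o(H) = -23 - sqrt(-6 + H)
X(C) = 1/(-23 + C - sqrt(-6 + C)) (X(C) = 1/(C + (-23 - sqrt(-6 + C))) = 1/(-23 + C - sqrt(-6 + C)))
(1405674 - 2011604)*(1/(-3557835) + X(6)) = (1405674 - 2011604)*(1/(-3557835) + 1/(-23 + 6 - sqrt(-6 + 6))) = -605930*(-1/3557835 + 1/(-23 + 6 - sqrt(0))) = -605930*(-1/3557835 + 1/(-23 + 6 - 1*0)) = -605930*(-1/3557835 + 1/(-23 + 6 + 0)) = -605930*(-1/3557835 + 1/(-17)) = -605930*(-1/3557835 - 1/17) = -605930*(-3557852/60483195) = 431161852472/12096639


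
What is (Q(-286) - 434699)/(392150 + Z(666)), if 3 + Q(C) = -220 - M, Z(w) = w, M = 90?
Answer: -108753/98204 ≈ -1.1074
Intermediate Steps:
Q(C) = -313 (Q(C) = -3 + (-220 - 1*90) = -3 + (-220 - 90) = -3 - 310 = -313)
(Q(-286) - 434699)/(392150 + Z(666)) = (-313 - 434699)/(392150 + 666) = -435012/392816 = -435012*1/392816 = -108753/98204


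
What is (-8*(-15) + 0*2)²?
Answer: 14400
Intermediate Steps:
(-8*(-15) + 0*2)² = (120 + 0)² = 120² = 14400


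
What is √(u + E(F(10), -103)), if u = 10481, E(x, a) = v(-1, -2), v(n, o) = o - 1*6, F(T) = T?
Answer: √10473 ≈ 102.34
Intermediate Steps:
v(n, o) = -6 + o (v(n, o) = o - 6 = -6 + o)
E(x, a) = -8 (E(x, a) = -6 - 2 = -8)
√(u + E(F(10), -103)) = √(10481 - 8) = √10473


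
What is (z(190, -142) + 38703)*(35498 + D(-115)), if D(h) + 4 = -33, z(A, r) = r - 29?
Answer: 1366383252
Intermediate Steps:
z(A, r) = -29 + r
D(h) = -37 (D(h) = -4 - 33 = -37)
(z(190, -142) + 38703)*(35498 + D(-115)) = ((-29 - 142) + 38703)*(35498 - 37) = (-171 + 38703)*35461 = 38532*35461 = 1366383252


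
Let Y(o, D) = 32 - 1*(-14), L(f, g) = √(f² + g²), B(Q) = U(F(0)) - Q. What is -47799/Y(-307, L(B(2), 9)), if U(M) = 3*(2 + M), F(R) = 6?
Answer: -47799/46 ≈ -1039.1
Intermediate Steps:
U(M) = 6 + 3*M
B(Q) = 24 - Q (B(Q) = (6 + 3*6) - Q = (6 + 18) - Q = 24 - Q)
Y(o, D) = 46 (Y(o, D) = 32 + 14 = 46)
-47799/Y(-307, L(B(2), 9)) = -47799/46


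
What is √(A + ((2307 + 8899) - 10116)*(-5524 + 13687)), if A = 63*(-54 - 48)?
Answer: 6*√246979 ≈ 2981.8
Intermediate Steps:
A = -6426 (A = 63*(-102) = -6426)
√(A + ((2307 + 8899) - 10116)*(-5524 + 13687)) = √(-6426 + ((2307 + 8899) - 10116)*(-5524 + 13687)) = √(-6426 + (11206 - 10116)*8163) = √(-6426 + 1090*8163) = √(-6426 + 8897670) = √8891244 = 6*√246979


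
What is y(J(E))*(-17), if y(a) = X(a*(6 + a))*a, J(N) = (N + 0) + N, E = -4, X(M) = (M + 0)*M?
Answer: 34816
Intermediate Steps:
X(M) = M**2 (X(M) = M*M = M**2)
J(N) = 2*N (J(N) = N + N = 2*N)
y(a) = a**3*(6 + a)**2 (y(a) = (a*(6 + a))**2*a = (a**2*(6 + a)**2)*a = a**3*(6 + a)**2)
y(J(E))*(-17) = ((2*(-4))**3*(6 + 2*(-4))**2)*(-17) = ((-8)**3*(6 - 8)**2)*(-17) = -512*(-2)**2*(-17) = -512*4*(-17) = -2048*(-17) = 34816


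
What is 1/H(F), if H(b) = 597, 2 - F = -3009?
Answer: 1/597 ≈ 0.0016750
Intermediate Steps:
F = 3011 (F = 2 - 1*(-3009) = 2 + 3009 = 3011)
1/H(F) = 1/597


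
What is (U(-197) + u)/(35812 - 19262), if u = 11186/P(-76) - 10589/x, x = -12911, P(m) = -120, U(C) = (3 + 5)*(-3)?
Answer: -90167723/12820623000 ≈ -0.0070330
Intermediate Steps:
U(C) = -24 (U(C) = 8*(-3) = -24)
u = -71575883/774660 (u = 11186/(-120) - 10589/(-12911) = 11186*(-1/120) - 10589*(-1/12911) = -5593/60 + 10589/12911 = -71575883/774660 ≈ -92.396)
(U(-197) + u)/(35812 - 19262) = (-24 - 71575883/774660)/(35812 - 19262) = -90167723/774660/16550 = -90167723/774660*1/16550 = -90167723/12820623000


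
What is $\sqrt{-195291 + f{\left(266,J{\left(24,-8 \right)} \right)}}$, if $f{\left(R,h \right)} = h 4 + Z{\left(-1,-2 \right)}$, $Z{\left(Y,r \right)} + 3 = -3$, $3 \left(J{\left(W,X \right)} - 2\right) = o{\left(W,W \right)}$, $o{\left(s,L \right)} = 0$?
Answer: $i \sqrt{195289} \approx 441.92 i$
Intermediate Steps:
$J{\left(W,X \right)} = 2$ ($J{\left(W,X \right)} = 2 + \frac{1}{3} \cdot 0 = 2 + 0 = 2$)
$Z{\left(Y,r \right)} = -6$ ($Z{\left(Y,r \right)} = -3 - 3 = -6$)
$f{\left(R,h \right)} = -6 + 4 h$ ($f{\left(R,h \right)} = h 4 - 6 = 4 h - 6 = -6 + 4 h$)
$\sqrt{-195291 + f{\left(266,J{\left(24,-8 \right)} \right)}} = \sqrt{-195291 + \left(-6 + 4 \cdot 2\right)} = \sqrt{-195291 + \left(-6 + 8\right)} = \sqrt{-195291 + 2} = \sqrt{-195289} = i \sqrt{195289}$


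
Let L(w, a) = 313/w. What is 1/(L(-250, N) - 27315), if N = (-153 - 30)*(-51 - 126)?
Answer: -250/6829063 ≈ -3.6608e-5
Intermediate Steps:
N = 32391 (N = -183*(-177) = 32391)
1/(L(-250, N) - 27315) = 1/(313/(-250) - 27315) = 1/(313*(-1/250) - 27315) = 1/(-313/250 - 27315) = 1/(-6829063/250) = -250/6829063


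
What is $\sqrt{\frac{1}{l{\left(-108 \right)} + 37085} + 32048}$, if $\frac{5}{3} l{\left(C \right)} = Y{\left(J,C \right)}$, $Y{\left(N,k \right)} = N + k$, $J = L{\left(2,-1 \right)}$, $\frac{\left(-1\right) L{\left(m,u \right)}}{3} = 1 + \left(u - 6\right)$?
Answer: $\frac{\sqrt{43947260947159}}{37031} \approx 179.02$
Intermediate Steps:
$L{\left(m,u \right)} = 15 - 3 u$ ($L{\left(m,u \right)} = - 3 \left(1 + \left(u - 6\right)\right) = - 3 \left(1 + \left(-6 + u\right)\right) = - 3 \left(-5 + u\right) = 15 - 3 u$)
$J = 18$ ($J = 15 - -3 = 15 + 3 = 18$)
$l{\left(C \right)} = \frac{54}{5} + \frac{3 C}{5}$ ($l{\left(C \right)} = \frac{3 \left(18 + C\right)}{5} = \frac{54}{5} + \frac{3 C}{5}$)
$\sqrt{\frac{1}{l{\left(-108 \right)} + 37085} + 32048} = \sqrt{\frac{1}{\left(\frac{54}{5} + \frac{3}{5} \left(-108\right)\right) + 37085} + 32048} = \sqrt{\frac{1}{\left(\frac{54}{5} - \frac{324}{5}\right) + 37085} + 32048} = \sqrt{\frac{1}{-54 + 37085} + 32048} = \sqrt{\frac{1}{37031} + 32048} = \sqrt{\frac{1186769489}{37031}} = \frac{\sqrt{43947260947159}}{37031}$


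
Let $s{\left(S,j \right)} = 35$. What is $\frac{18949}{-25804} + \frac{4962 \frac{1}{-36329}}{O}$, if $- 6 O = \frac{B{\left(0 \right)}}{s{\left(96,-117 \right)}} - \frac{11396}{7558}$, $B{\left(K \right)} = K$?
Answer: $- \frac{3412829753605}{2670748087084} \approx -1.2779$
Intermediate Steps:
$O = \frac{2849}{11337}$ ($O = - \frac{\frac{0}{35} - \frac{11396}{7558}}{6} = - \frac{0 \cdot \frac{1}{35} - \frac{5698}{3779}}{6} = - \frac{0 - \frac{5698}{3779}}{6} = \left(- \frac{1}{6}\right) \left(- \frac{5698}{3779}\right) = \frac{2849}{11337} \approx 0.2513$)
$\frac{18949}{-25804} + \frac{4962 \frac{1}{-36329}}{O} = \frac{18949}{-25804} + \frac{4962 \frac{1}{-36329}}{\frac{2849}{11337}} = 18949 \left(- \frac{1}{25804}\right) + 4962 \left(- \frac{1}{36329}\right) \frac{11337}{2849} = - \frac{18949}{25804} - \frac{56254194}{103501321} = - \frac{3412829753605}{2670748087084}$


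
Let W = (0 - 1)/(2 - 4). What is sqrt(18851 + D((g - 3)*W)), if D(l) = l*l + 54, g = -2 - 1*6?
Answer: sqrt(75741)/2 ≈ 137.61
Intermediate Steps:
g = -8 (g = -2 - 6 = -8)
W = 1/2 (W = -1/(-2) = -1*(-1/2) = 1/2 ≈ 0.50000)
D(l) = 54 + l**2 (D(l) = l**2 + 54 = 54 + l**2)
sqrt(18851 + D((g - 3)*W)) = sqrt(18851 + (54 + ((-8 - 3)*(1/2))**2)) = sqrt(18851 + (54 + (-11*1/2)**2)) = sqrt(18851 + (54 + (-11/2)**2)) = sqrt(18851 + (54 + 121/4)) = sqrt(18851 + 337/4) = sqrt(75741/4) = sqrt(75741)/2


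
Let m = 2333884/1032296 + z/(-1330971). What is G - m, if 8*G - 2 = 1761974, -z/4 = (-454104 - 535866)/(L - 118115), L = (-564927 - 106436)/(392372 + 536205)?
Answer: 1382906360690711930971882901/6278952978822387632862 ≈ 2.2024e+5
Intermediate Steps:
L = -671363/928577 ≈ -0.72300
z = -612842248460/18279923953 (z = -4*(-454104 - 535866)/(-671363/928577 - 118115) = -(-3959880)/(-109679543718/928577) = -(-3959880)*(-928577)/109679543718 = -4*153210562115/18279923953 = -612842248460/18279923953 ≈ -33.525)
G = 220247 (G = ¼ + (⅛)*1761974 = ¼ + 880987/4 = 220247)
m = 14196035982478003074013/6278952978822387632862 (m = 2333884/1032296 - 612842248460/18279923953/(-1330971) = 2333884*(1/1032296) - 612842248460/18279923953*(-1/1330971) = 583471/258074 + 612842248460/24330048663648363 = 14196035982478003074013/6278952978822387632862 ≈ 2.2609)
G - m = 220247 - 1*14196035982478003074013/6278952978822387632862 = 220247 - 14196035982478003074013/6278952978822387632862 = 1382906360690711930971882901/6278952978822387632862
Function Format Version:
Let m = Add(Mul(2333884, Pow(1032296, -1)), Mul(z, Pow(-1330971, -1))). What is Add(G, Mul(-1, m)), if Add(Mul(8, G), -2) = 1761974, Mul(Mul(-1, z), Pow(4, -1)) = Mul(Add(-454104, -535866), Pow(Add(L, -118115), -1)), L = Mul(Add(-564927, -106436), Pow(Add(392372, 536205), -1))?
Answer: Rational(1382906360690711930971882901, 6278952978822387632862) ≈ 2.2024e+5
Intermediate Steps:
L = Rational(-671363, 928577) (L = Mul(-671363, Pow(928577, -1)) = Mul(-671363, Rational(1, 928577)) = Rational(-671363, 928577) ≈ -0.72300)
z = Rational(-612842248460, 18279923953) (z = Mul(-4, Mul(Add(-454104, -535866), Pow(Add(Rational(-671363, 928577), -118115), -1))) = Mul(-4, Mul(-989970, Pow(Rational(-109679543718, 928577), -1))) = Mul(-4, Mul(-989970, Rational(-928577, 109679543718))) = Mul(-4, Rational(153210562115, 18279923953)) = Rational(-612842248460, 18279923953) ≈ -33.525)
G = 220247 (G = Add(Rational(1, 4), Mul(Rational(1, 8), 1761974)) = Add(Rational(1, 4), Rational(880987, 4)) = 220247)
m = Rational(14196035982478003074013, 6278952978822387632862) (m = Add(Mul(2333884, Pow(1032296, -1)), Mul(Rational(-612842248460, 18279923953), Pow(-1330971, -1))) = Add(Mul(2333884, Rational(1, 1032296)), Mul(Rational(-612842248460, 18279923953), Rational(-1, 1330971))) = Add(Rational(583471, 258074), Rational(612842248460, 24330048663648363)) = Rational(14196035982478003074013, 6278952978822387632862) ≈ 2.2609)
Add(G, Mul(-1, m)) = Add(220247, Mul(-1, Rational(14196035982478003074013, 6278952978822387632862))) = Add(220247, Rational(-14196035982478003074013, 6278952978822387632862)) = Rational(1382906360690711930971882901, 6278952978822387632862)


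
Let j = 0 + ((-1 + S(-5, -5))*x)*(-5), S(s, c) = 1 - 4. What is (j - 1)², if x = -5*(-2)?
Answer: 39601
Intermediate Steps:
x = 10
S(s, c) = -3
j = 200 (j = 0 + ((-1 - 3)*10)*(-5) = 0 - 4*10*(-5) = 0 - 40*(-5) = 0 + 200 = 200)
(j - 1)² = (200 - 1)² = 199² = 39601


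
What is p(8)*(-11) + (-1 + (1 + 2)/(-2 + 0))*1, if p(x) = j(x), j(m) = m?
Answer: -181/2 ≈ -90.500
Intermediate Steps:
p(x) = x
p(8)*(-11) + (-1 + (1 + 2)/(-2 + 0))*1 = 8*(-11) + (-1 + (1 + 2)/(-2 + 0))*1 = -88 + (-1 + 3/(-2))*1 = -88 + (-1 + 3*(-½))*1 = -88 + (-1 - 3/2)*1 = -88 - 5/2*1 = -88 - 5/2 = -181/2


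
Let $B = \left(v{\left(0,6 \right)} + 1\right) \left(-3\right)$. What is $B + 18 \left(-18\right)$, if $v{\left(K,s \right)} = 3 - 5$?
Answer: $-321$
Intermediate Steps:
$v{\left(K,s \right)} = -2$
$B = 3$ ($B = \left(-2 + 1\right) \left(-3\right) = \left(-1\right) \left(-3\right) = 3$)
$B + 18 \left(-18\right) = 3 + 18 \left(-18\right) = 3 - 324 = -321$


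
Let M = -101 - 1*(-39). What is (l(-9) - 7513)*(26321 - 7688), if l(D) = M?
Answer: -141144975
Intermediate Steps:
M = -62 (M = -101 + 39 = -62)
l(D) = -62
(l(-9) - 7513)*(26321 - 7688) = (-62 - 7513)*(26321 - 7688) = -7575*18633 = -141144975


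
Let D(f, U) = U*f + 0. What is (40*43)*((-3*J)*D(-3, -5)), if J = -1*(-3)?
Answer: -232200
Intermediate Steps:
D(f, U) = U*f
J = 3
(40*43)*((-3*J)*D(-3, -5)) = (40*43)*((-3*3)*(-5*(-3))) = 1720*(-9*15) = 1720*(-135) = -232200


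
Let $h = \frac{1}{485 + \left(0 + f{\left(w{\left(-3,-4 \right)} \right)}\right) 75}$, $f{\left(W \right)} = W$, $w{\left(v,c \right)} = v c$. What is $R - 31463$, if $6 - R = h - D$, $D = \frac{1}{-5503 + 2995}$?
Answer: $- \frac{109268409953}{3473580} \approx -31457.0$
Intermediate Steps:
$w{\left(v,c \right)} = c v$
$h = \frac{1}{1385}$ ($h = \frac{1}{485 + \left(0 - -12\right) 75} = \frac{1}{485 + \left(0 + 12\right) 75} = \frac{1}{485 + 12 \cdot 75} = \frac{1}{485 + 900} = \frac{1}{1385} \approx 0.00072202$)
$D = - \frac{1}{2508}$ ($D = \frac{1}{-2508} = - \frac{1}{2508} \approx -0.00039872$)
$R = \frac{20837587}{3473580}$ ($R = 6 - \left(\frac{1}{1385} - - \frac{1}{2508}\right) = 6 - \left(\frac{1}{1385} + \frac{1}{2508}\right) = 6 - \frac{3893}{3473580} = \frac{20837587}{3473580} \approx 5.9989$)
$R - 31463 = \frac{20837587}{3473580} - 31463 = - \frac{109268409953}{3473580}$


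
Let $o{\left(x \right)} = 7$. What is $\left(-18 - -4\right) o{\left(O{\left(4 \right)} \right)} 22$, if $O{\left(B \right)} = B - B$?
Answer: $-2156$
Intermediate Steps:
$O{\left(B \right)} = 0$
$\left(-18 - -4\right) o{\left(O{\left(4 \right)} \right)} 22 = \left(-18 - -4\right) 7 \cdot 22 = \left(-18 + 4\right) 7 \cdot 22 = \left(-14\right) 7 \cdot 22 = \left(-98\right) 22 = -2156$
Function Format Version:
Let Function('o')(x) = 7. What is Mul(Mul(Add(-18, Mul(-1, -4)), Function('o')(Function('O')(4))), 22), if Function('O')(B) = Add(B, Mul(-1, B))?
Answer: -2156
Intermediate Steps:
Function('O')(B) = 0
Mul(Mul(Add(-18, Mul(-1, -4)), Function('o')(Function('O')(4))), 22) = Mul(Mul(Add(-18, Mul(-1, -4)), 7), 22) = Mul(Mul(Add(-18, 4), 7), 22) = Mul(Mul(-14, 7), 22) = Mul(-98, 22) = -2156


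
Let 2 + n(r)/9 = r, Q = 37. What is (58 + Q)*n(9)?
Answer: 5985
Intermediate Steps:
n(r) = -18 + 9*r
(58 + Q)*n(9) = (58 + 37)*(-18 + 9*9) = 95*(-18 + 81) = 95*63 = 5985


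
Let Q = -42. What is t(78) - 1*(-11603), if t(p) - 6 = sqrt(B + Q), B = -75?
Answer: 11609 + 3*I*sqrt(13) ≈ 11609.0 + 10.817*I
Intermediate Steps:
t(p) = 6 + 3*I*sqrt(13) (t(p) = 6 + sqrt(-75 - 42) = 6 + sqrt(-117) = 6 + 3*I*sqrt(13))
t(78) - 1*(-11603) = (6 + 3*I*sqrt(13)) - 1*(-11603) = (6 + 3*I*sqrt(13)) + 11603 = 11609 + 3*I*sqrt(13)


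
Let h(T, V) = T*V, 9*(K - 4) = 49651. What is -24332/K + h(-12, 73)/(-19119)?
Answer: -125554720/28786841 ≈ -4.3615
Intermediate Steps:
K = 49687/9 (K = 4 + (⅑)*49651 = 4 + 49651/9 = 49687/9 ≈ 5520.8)
-24332/K + h(-12, 73)/(-19119) = -24332/49687/9 - 12*73/(-19119) = -24332*9/49687 - 876*(-1/19119) = -19908/4517 + 292/6373 = -125554720/28786841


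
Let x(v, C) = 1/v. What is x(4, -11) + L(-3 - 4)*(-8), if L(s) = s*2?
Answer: 449/4 ≈ 112.25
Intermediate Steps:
L(s) = 2*s
x(4, -11) + L(-3 - 4)*(-8) = 1/4 + (2*(-3 - 4))*(-8) = ¼ + (2*(-7))*(-8) = ¼ - 14*(-8) = ¼ + 112 = 449/4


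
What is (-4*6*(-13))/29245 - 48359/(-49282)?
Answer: 1429634939/1441252090 ≈ 0.99194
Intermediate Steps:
(-4*6*(-13))/29245 - 48359/(-49282) = -24*(-13)*(1/29245) - 48359*(-1/49282) = 312*(1/29245) + 48359/49282 = 312/29245 + 48359/49282 = 1429634939/1441252090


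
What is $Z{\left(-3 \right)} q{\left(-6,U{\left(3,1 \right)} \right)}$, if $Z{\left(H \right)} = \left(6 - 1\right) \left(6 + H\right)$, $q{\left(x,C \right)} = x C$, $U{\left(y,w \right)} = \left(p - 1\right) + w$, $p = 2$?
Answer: $-180$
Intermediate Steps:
$U{\left(y,w \right)} = 1 + w$ ($U{\left(y,w \right)} = \left(2 - 1\right) + w = 1 + w$)
$q{\left(x,C \right)} = C x$
$Z{\left(H \right)} = 30 + 5 H$ ($Z{\left(H \right)} = 5 \left(6 + H\right) = 30 + 5 H$)
$Z{\left(-3 \right)} q{\left(-6,U{\left(3,1 \right)} \right)} = \left(30 + 5 \left(-3\right)\right) \left(1 + 1\right) \left(-6\right) = \left(30 - 15\right) 2 \left(-6\right) = 15 \left(-12\right) = -180$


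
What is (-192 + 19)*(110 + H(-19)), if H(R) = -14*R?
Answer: -65048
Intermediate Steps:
(-192 + 19)*(110 + H(-19)) = (-192 + 19)*(110 - 14*(-19)) = -173*(110 + 266) = -173*376 = -65048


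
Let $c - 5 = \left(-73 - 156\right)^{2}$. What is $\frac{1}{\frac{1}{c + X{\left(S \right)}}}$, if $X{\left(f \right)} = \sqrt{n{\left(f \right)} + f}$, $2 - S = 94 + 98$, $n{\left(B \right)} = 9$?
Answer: $52446 + i \sqrt{181} \approx 52446.0 + 13.454 i$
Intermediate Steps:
$S = -190$ ($S = 2 - \left(94 + 98\right) = 2 - 192 = -190$)
$X{\left(f \right)} = \sqrt{9 + f}$
$c = 52446$ ($c = 5 + \left(-73 - 156\right)^{2} = 5 + \left(-229\right)^{2} = 5 + 52441 = 52446$)
$\frac{1}{\frac{1}{c + X{\left(S \right)}}} = \frac{1}{\frac{1}{52446 + \sqrt{9 - 190}}} = \frac{1}{\frac{1}{52446 + \sqrt{-181}}} = \frac{1}{\frac{1}{52446 + i \sqrt{181}}} = 52446 + i \sqrt{181}$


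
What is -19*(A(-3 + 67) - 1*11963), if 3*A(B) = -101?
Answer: 683810/3 ≈ 2.2794e+5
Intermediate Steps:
A(B) = -101/3 (A(B) = (⅓)*(-101) = -101/3)
-19*(A(-3 + 67) - 1*11963) = -19*(-101/3 - 1*11963) = -19*(-101/3 - 11963) = -19*(-35990/3) = 683810/3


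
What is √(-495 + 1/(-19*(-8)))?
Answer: I*√2859082/76 ≈ 22.248*I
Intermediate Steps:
√(-495 + 1/(-19*(-8))) = √(-495 + 1/152) = √(-75239/152) = I*√2859082/76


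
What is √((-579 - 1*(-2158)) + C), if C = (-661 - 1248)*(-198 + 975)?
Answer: I*√1481714 ≈ 1217.3*I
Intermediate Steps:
C = -1483293 (C = -1909*777 = -1483293)
√((-579 - 1*(-2158)) + C) = √((-579 - 1*(-2158)) - 1483293) = √((-579 + 2158) - 1483293) = √(1579 - 1483293) = √(-1481714) = I*√1481714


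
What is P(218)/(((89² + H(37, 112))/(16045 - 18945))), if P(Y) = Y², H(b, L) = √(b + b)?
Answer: -37643760400/2163523 + 4752400*√74/2163523 ≈ -17380.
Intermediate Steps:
H(b, L) = √2*√b (H(b, L) = √(2*b) = √2*√b)
P(218)/(((89² + H(37, 112))/(16045 - 18945))) = 218²/(((89² + √2*√37)/(16045 - 18945))) = 47524/(((7921 + √74)/(-2900))) = 47524/(((7921 + √74)*(-1/2900))) = 47524/(-7921/2900 - √74/2900)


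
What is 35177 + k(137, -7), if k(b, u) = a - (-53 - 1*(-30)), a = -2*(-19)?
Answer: 35238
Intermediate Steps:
a = 38
k(b, u) = 61 (k(b, u) = 38 - (-53 - 1*(-30)) = 38 - (-53 + 30) = 38 - 1*(-23) = 38 + 23 = 61)
35177 + k(137, -7) = 35177 + 61 = 35238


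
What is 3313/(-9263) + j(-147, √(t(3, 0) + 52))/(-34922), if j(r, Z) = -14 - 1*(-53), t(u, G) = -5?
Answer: -116057843/323482486 ≈ -0.35878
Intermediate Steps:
j(r, Z) = 39 (j(r, Z) = -14 + 53 = 39)
3313/(-9263) + j(-147, √(t(3, 0) + 52))/(-34922) = 3313/(-9263) + 39/(-34922) = 3313*(-1/9263) + 39*(-1/34922) = -3313/9263 - 39/34922 = -116057843/323482486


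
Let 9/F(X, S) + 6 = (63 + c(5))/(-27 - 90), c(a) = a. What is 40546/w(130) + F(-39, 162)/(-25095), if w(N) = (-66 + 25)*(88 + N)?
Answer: -130577838031/28785052450 ≈ -4.5363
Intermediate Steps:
F(X, S) = -1053/770 (F(X, S) = 9/(-6 + (63 + 5)/(-27 - 90)) = 9/(-6 + 68/(-117)) = 9/(-6 + 68*(-1/117)) = 9/(-6 - 68/117) = 9/(-770/117) = 9*(-117/770) = -1053/770)
w(N) = -3608 - 41*N (w(N) = -41*(88 + N) = -3608 - 41*N)
40546/w(130) + F(-39, 162)/(-25095) = 40546/(-3608 - 41*130) - 1053/770/(-25095) = 40546/(-3608 - 5330) - 1053/770*(-1/25095) = 40546/(-8938) + 351/6441050 = 40546*(-1/8938) + 351/6441050 = -20273/4469 + 351/6441050 = -130577838031/28785052450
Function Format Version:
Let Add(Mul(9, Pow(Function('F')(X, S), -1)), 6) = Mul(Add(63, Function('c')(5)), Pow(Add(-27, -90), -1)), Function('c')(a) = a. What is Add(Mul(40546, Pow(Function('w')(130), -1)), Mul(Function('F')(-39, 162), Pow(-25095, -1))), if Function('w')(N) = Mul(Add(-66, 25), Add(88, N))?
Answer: Rational(-130577838031, 28785052450) ≈ -4.5363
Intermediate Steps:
Function('F')(X, S) = Rational(-1053, 770) (Function('F')(X, S) = Mul(9, Pow(Add(-6, Mul(Add(63, 5), Pow(Add(-27, -90), -1))), -1)) = Mul(9, Pow(Add(-6, Mul(68, Pow(-117, -1))), -1)) = Mul(9, Pow(Add(-6, Mul(68, Rational(-1, 117))), -1)) = Mul(9, Pow(Add(-6, Rational(-68, 117)), -1)) = Mul(9, Pow(Rational(-770, 117), -1)) = Mul(9, Rational(-117, 770)) = Rational(-1053, 770))
Function('w')(N) = Add(-3608, Mul(-41, N)) (Function('w')(N) = Mul(-41, Add(88, N)) = Add(-3608, Mul(-41, N)))
Add(Mul(40546, Pow(Function('w')(130), -1)), Mul(Function('F')(-39, 162), Pow(-25095, -1))) = Add(Mul(40546, Pow(Add(-3608, Mul(-41, 130)), -1)), Mul(Rational(-1053, 770), Pow(-25095, -1))) = Add(Mul(40546, Pow(Add(-3608, -5330), -1)), Mul(Rational(-1053, 770), Rational(-1, 25095))) = Add(Mul(40546, Pow(-8938, -1)), Rational(351, 6441050)) = Add(Mul(40546, Rational(-1, 8938)), Rational(351, 6441050)) = Add(Rational(-20273, 4469), Rational(351, 6441050)) = Rational(-130577838031, 28785052450)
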